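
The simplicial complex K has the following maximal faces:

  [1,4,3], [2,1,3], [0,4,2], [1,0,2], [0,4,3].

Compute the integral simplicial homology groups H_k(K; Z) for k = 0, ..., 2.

Take the total order 0 < 1 < 2 < 3 < 4 on the vertex set. Then K (dimension 2) consists of the simplices:

  0-simplices (5): [0], [1], [2], [3], [4]
  1-simplices (10): [0,1], [0,2], [0,3], [0,4], [1,2], [1,3], [1,4], [2,3], [2,4], [3,4]
  2-simplices (5): [0,1,2], [0,2,4], [0,3,4], [1,2,3], [1,3,4]

Hence C_0 ≅ Z^5, C_1 ≅ Z^10, C_2 ≅ Z^5.

The boundary map ∂_1: C_1 → C_0 sends each edge [p,q] (with p < q) to q − p.
The resulting 5×10 matrix has rank 4, and its Smith normal form has invariant factors (1,1,1,1).

Boundary ∂_2: C_2 → C_1 acts by ∂[p,q,r] = [q,r] − [p,r] + [p,q]. For instance
  ∂[1,3,4] = [3,4] − [1,4] + [1,3],
  ∂[0,2,4] = [2,4] − [0,4] + [0,2].
As a 10×5 matrix over Z this has rank 5, with invariant factors (1,1,1,1,1).

From H_k ≅ ker(∂_k) / im(∂_{k+1}) we obtain:

  H_0: rank C_0 − rank ∂_1 = 5 − 4 = 1, and the invariant factors of ∂_1 are all 1, so H_0 = Z.
  H_1: rank ker ∂_1 − rank ∂_2 = (10 − 4) − 5 = 1, and the invariant factors of ∂_2 are all 1, so H_1 = Z.
  H_2: rank ker ∂_2 − rank ∂_3 = (5 − 5) − 0 = 0, and there is no ∂_3, so H_2 = 0.

H_0 ≅ Z,  H_1 ≅ Z,  H_2 = 0.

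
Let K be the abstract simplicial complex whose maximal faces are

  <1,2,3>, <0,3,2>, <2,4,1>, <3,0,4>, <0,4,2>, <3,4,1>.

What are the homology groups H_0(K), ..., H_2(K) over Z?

H_0 = Z,  H_1 = 0,  H_2 = Z.

Take the total order 0 < 1 < 2 < 3 < 4 on the vertex set. Then K (dimension 2) consists of the simplices:

  0-simplices (5): [0], [1], [2], [3], [4]
  1-simplices (9): [0,2], [0,3], [0,4], [1,2], [1,3], [1,4], [2,3], [2,4], [3,4]
  2-simplices (6): [0,2,3], [0,2,4], [0,3,4], [1,2,3], [1,2,4], [1,3,4]

giving chain groups C_0 ≅ Z^5, C_1 ≅ Z^9, C_2 ≅ Z^6.

∂_1: C_1 → C_0 is given by ∂[p,q] = [q] − [p]. For instance
  ∂[3,4] = [4] − [3].
The resulting 5×9 matrix has rank 4, and its Smith normal form has invariant factors (1,1,1,1).

The boundary map ∂_2: C_2 → C_1 maps a triangle to the signed sum of its edges. For instance
  ∂[0,2,3] = [2,3] − [0,3] + [0,2],
  ∂[1,2,4] = [2,4] − [1,4] + [1,2].
This gives a 9×6 integer matrix of rank 5; reducing to Smith normal form yields diagonal entries (1,1,1,1,1).

Reading off H_k = ker ∂_k / im ∂_{k+1}:

  H_0: rank C_0 − rank ∂_1 = 5 − 4 = 1, and the invariant factors of ∂_1 are all 1, so H_0 = Z.
  H_1: rank ker ∂_1 − rank ∂_2 = (9 − 4) − 5 = 0, and the invariant factors of ∂_2 are all 1, so H_1 = 0.
  H_2: rank ker ∂_2 − rank ∂_3 = (6 − 5) − 0 = 1, and there is no ∂_3, so H_2 = Z.

As a check, the Euler characteristic is 5 − 9 + 6 = 2, which agrees with 1 − 0 + 1 = 2.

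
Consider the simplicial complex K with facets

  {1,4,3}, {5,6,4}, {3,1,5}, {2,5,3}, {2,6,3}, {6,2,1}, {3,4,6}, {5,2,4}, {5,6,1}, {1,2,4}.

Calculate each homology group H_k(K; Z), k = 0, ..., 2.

H_0 = Z,  H_1 = Z/2,  H_2 = 0.

Take the total order 1 < 2 < 3 < 4 < 5 < 6 on the vertex set. Then K (dimension 2) consists of the simplices:

  0-simplices (6): [1], [2], [3], [4], [5], [6]
  1-simplices (15): [1,2], [1,3], [1,4], [1,5], [1,6], [2,3], [2,4], [2,5], [2,6], [3,4], [3,5], [3,6], [4,5], [4,6], [5,6]
  2-simplices (10): [1,2,4], [1,2,6], [1,3,4], [1,3,5], [1,5,6], [2,3,5], [2,3,6], [2,4,5], [3,4,6], [4,5,6]

giving chain groups C_0 ≅ Z^6, C_1 ≅ Z^15, C_2 ≅ Z^10.

Boundary ∂_1: C_1 → C_0 sends each edge [p,q] (with p < q) to q − p. For instance
  ∂[1,4] = [4] − [1].
The resulting 6×15 matrix has rank 5, and its Smith normal form has invariant factors (1,1,1,1,1).

∂_2: C_2 → C_1 sends each 2-simplex [p,q,r] to [q,r] − [p,r] + [p,q]. For instance
  ∂[1,3,5] = [3,5] − [1,5] + [1,3],
  ∂[2,3,6] = [3,6] − [2,6] + [2,3].
The resulting 15×10 matrix has rank 10, and its Smith normal form has invariant factors (1,1,1,1,1,1,1,1,1,2).

Reading off H_k = ker ∂_k / im ∂_{k+1}:

  H_0: rank C_0 − rank ∂_1 = 6 − 5 = 1, and the invariant factors of ∂_1 are all 1, so H_0 = Z.
  H_1: rank ker ∂_1 − rank ∂_2 = (15 − 5) − 10 = 0, and ∂_2 has invariant factor 2 > 1, so H_1 = Z/2.
  H_2: rank ker ∂_2 − rank ∂_3 = (10 − 10) − 0 = 0, and there is no ∂_3, so H_2 = 0.

As a check, the Euler characteristic is 6 − 15 + 10 = 1, which agrees with 1 − 0 + 0 = 1.
(K is a triangulation of the real projective plane RP^2.)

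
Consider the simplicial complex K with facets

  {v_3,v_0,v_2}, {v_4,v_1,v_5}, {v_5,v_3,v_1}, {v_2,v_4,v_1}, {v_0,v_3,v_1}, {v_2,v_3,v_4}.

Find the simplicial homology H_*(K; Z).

H_0 = Z,  H_1 = Z,  H_2 = 0.

Order the vertices as v_0 < v_1 < v_2 < v_3 < v_4 < v_5. Listing each simplex with vertices in this order, K has dimension 2 with simplices:

  0-simplices (6): [v_0], [v_1], [v_2], [v_3], [v_4], [v_5]
  1-simplices (12): [v_0,v_1], [v_0,v_2], [v_0,v_3], [v_1,v_2], [v_1,v_3], [v_1,v_4], [v_1,v_5], [v_2,v_3], [v_2,v_4], [v_3,v_4], [v_3,v_5], [v_4,v_5]
  2-simplices (6): [v_0,v_1,v_3], [v_0,v_2,v_3], [v_1,v_2,v_4], [v_1,v_3,v_5], [v_1,v_4,v_5], [v_2,v_3,v_4]

so the chain groups are C_0 ≅ Z^6, C_1 ≅ Z^12, C_2 ≅ Z^6.

∂_1: C_1 → C_0 sends each edge [p,q] (with p < q) to q − p.
As a 6×12 matrix over Z this has rank 5, with invariant factors (1,1,1,1,1).

Boundary ∂_2: C_2 → C_1 sends each 2-simplex [p,q,r] to [q,r] − [p,r] + [p,q]. For instance
  ∂[v_0,v_1,v_3] = [v_1,v_3] − [v_0,v_3] + [v_0,v_1],
  ∂[v_2,v_3,v_4] = [v_3,v_4] − [v_2,v_4] + [v_2,v_3].
The resulting 12×6 matrix has rank 6, and its Smith normal form has invariant factors (1,1,1,1,1,1).

Now H_k = ker ∂_k / im ∂_{k+1}, so:

  H_0: rank C_0 − rank ∂_1 = 6 − 5 = 1, and the invariant factors of ∂_1 are all 1, so H_0 = Z.
  H_1: rank ker ∂_1 − rank ∂_2 = (12 − 5) − 6 = 1, and the invariant factors of ∂_2 are all 1, so H_1 = Z.
  H_2: rank ker ∂_2 − rank ∂_3 = (6 − 6) − 0 = 0, and there is no ∂_3, so H_2 = 0.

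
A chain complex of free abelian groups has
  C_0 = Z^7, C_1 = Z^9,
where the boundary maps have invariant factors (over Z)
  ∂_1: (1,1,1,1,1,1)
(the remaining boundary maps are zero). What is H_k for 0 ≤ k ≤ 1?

H_0 ≅ Z,  H_1 ≅ Z^3.

H_0: b_0 = 7 − 0 − 6 = 1; torsion from ∂_1 factors > 1: none. So H_0 ≅ Z.
H_1: b_1 = 9 − 6 − 0 = 3; torsion from ∂_2 factors > 1: none. So H_1 ≅ Z^3.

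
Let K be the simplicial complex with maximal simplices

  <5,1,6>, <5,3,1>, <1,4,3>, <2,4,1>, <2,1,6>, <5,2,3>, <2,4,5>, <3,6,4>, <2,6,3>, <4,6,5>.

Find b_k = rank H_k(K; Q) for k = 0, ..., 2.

Take the total order 1 < 2 < 3 < 4 < 5 < 6 on the vertex set. Then K (dimension 2) consists of the simplices:

  0-simplices (6): [1], [2], [3], [4], [5], [6]
  1-simplices (15): [1,2], [1,3], [1,4], [1,5], [1,6], [2,3], [2,4], [2,5], [2,6], [3,4], [3,5], [3,6], [4,5], [4,6], [5,6]
  2-simplices (10): [1,2,4], [1,2,6], [1,3,4], [1,3,5], [1,5,6], [2,3,5], [2,3,6], [2,4,5], [3,4,6], [4,5,6]

Hence C_0 ≅ Z^6, C_1 ≅ Z^15, C_2 ≅ Z^10.

Boundary ∂_1: C_1 → C_0 maps an edge to its endpoints' difference, ∂[p,q] = q − p.
The 6×15 boundary matrix has rank 5 and Smith normal form diag(1,1,1,1,1).

The boundary map ∂_2: C_2 → C_1 acts by ∂[p,q,r] = [q,r] − [p,r] + [p,q]. For instance
  ∂[3,4,6] = [4,6] − [3,6] + [3,4],
  ∂[2,4,5] = [4,5] − [2,5] + [2,4].
The 15×10 boundary matrix has rank 10 and Smith normal form diag(1,1,1,1,1,1,1,1,1,2).

Now H_k = ker ∂_k / im ∂_{k+1}, so:

  H_0: rank C_0 − rank ∂_1 = 6 − 5 = 1, and the invariant factors of ∂_1 are all 1, so H_0 ≅ Z.
  H_1: rank ker ∂_1 − rank ∂_2 = (15 − 5) − 10 = 0, and ∂_2 has invariant factor 2 > 1, so H_1 ≅ Z_2.
  H_2: rank ker ∂_2 − rank ∂_3 = (10 − 10) − 0 = 0, and there is no ∂_3, so H_2 ≅ 0.

As a check, the Euler characteristic is 6 − 15 + 10 = 1, which agrees with 1 − 0 + 0 = 1.
(K is a triangulation of the real projective plane RP^2.)

Hence the Betti numbers are b_0 = 1, b_1 = 0, b_2 = 0.

b_0 = 1, b_1 = 0, b_2 = 0.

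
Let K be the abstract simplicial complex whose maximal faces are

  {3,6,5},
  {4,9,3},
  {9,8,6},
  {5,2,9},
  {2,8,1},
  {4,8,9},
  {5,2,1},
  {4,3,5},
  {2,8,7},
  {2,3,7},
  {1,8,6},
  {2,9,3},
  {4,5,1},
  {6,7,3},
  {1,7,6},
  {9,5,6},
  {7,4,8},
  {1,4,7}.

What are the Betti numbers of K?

Order the vertices as 1 < 2 < 3 < 4 < 5 < 6 < 7 < 8 < 9. Listing each simplex with vertices in this order, K has dimension 2 with simplices:

  0-simplices (9): [1], [2], [3], [4], [5], [6], [7], [8], [9]
  1-simplices (27): (27 of them)
  2-simplices (18): [1,2,5], [1,2,8], [1,4,5], [1,4,7], [1,6,7], [1,6,8], [2,3,7], [2,3,9], [2,5,9], [2,7,8], [3,4,5], [3,4,9], [3,5,6], [3,6,7], [4,7,8], [4,8,9], [5,6,9], [6,8,9]

Hence C_0 ≅ Z^9, C_1 ≅ Z^27, C_2 ≅ Z^18.

The boundary map ∂_1: C_1 → C_0 maps an edge to its endpoints' difference, ∂[p,q] = q − p.
As a 9×27 matrix over Z this has rank 8, with invariant factors (1,1,1,1,1,1,1,1).

The boundary map ∂_2: C_2 → C_1 maps a triangle to the signed sum of its edges. For instance
  ∂[2,5,9] = [5,9] − [2,9] + [2,5],
  ∂[1,2,8] = [2,8] − [1,8] + [1,2].
The resulting 27×18 matrix has rank 18, and its Smith normal form has invariant factors (1,1,1,1,1,1,1,1,1,1,1,1,1,1,1,1,1,2).

From H_k ≅ ker(∂_k) / im(∂_{k+1}) we obtain:

  H_0: rank C_0 − rank ∂_1 = 9 − 8 = 1, and the invariant factors of ∂_1 are all 1, so H_0 ≅ Z.
  H_1: rank ker ∂_1 − rank ∂_2 = (27 − 8) − 18 = 1, and ∂_2 has invariant factor 2 > 1, so H_1 ≅ Z ⊕ Z/2.
  H_2: rank ker ∂_2 − rank ∂_3 = (18 − 18) − 0 = 0, and there is no ∂_3, so H_2 ≅ 0.

As a check, the Euler characteristic is 9 − 27 + 18 = 0, which agrees with 1 − 1 + 0 = 0.

Hence the Betti numbers are b_0 = 1, b_1 = 1, b_2 = 0.

b_0 = 1, b_1 = 1, b_2 = 0.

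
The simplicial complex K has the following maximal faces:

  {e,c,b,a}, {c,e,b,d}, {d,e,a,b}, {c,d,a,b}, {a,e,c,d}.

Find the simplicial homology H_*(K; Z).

Take the total order a < b < c < d < e on the vertex set. Then K (dimension 3) consists of the simplices:

  0-simplices (5): a, b, c, d, e
  1-simplices (10): ab, ac, ad, ae, bc, bd, be, cd, ce, de
  2-simplices (10): abc, abd, abe, acd, ace, ade, bcd, bce, bde, cde
  3-simplices (5): abcd, abce, abde, acde, bcde

giving chain groups C_0 ≅ Z^5, C_1 ≅ Z^10, C_2 ≅ Z^10, C_3 ≅ Z^5.

∂_1: C_1 → C_0 sends each edge [p,q] (with p < q) to q − p.
The resulting 5×10 matrix has rank 4, and its Smith normal form has invariant factors (1,1,1,1).

The boundary map ∂_2: C_2 → C_1 acts by ∂[p,q,r] = [q,r] − [p,r] + [p,q]. For instance
  ∂abc = bc − ac + ab,
  ∂abe = be − ae + ab.
As a 10×10 matrix over Z this has rank 6, with invariant factors (1,1,1,1,1,1).

The boundary map ∂_3: C_3 → C_2 sends each 3-simplex σ to the alternating sum Σ_i (−1)^i (σ with its i-th vertex removed). For instance
  ∂abce = bce − ace + abe − abc,
  ∂abde = bde − ade + abe − abd.
This gives a 10×5 integer matrix of rank 4; reducing to Smith normal form yields diagonal entries (1,1,1,1).

Computing H_k = (kernel of ∂_k) / (image of ∂_{k+1}):

  H_0: rank C_0 − rank ∂_1 = 5 − 4 = 1, and the invariant factors of ∂_1 are all 1, so H_0 ≅ Z.
  H_1: rank ker ∂_1 − rank ∂_2 = (10 − 4) − 6 = 0, and the invariant factors of ∂_2 are all 1, so H_1 ≅ 0.
  H_2: rank ker ∂_2 − rank ∂_3 = (10 − 6) − 4 = 0, and the invariant factors of ∂_3 are all 1, so H_2 ≅ 0.
  H_3: rank ker ∂_3 − rank ∂_4 = (5 − 4) − 0 = 1, and there is no ∂_4, so H_3 ≅ Z.

H_0 ≅ Z,  H_1 = 0,  H_2 = 0,  H_3 ≅ Z.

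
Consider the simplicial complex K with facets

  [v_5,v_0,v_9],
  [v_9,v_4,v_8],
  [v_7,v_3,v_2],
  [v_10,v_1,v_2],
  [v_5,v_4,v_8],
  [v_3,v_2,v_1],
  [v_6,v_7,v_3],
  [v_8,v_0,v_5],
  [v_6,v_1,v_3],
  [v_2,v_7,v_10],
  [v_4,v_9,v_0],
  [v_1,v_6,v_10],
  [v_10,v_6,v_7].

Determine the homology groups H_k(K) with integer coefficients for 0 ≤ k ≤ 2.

Order the vertices as v_0 < v_1 < v_2 < v_3 < v_4 < v_5 < v_6 < v_7 < v_8 < v_9 < v_10. Listing each simplex with vertices in this order, K has dimension 2 with simplices:

  0-simplices (11): [v_0], [v_1], [v_2], [v_3], [v_4], [v_5], [v_6], [v_7], [v_8], [v_9], [v_10]
  1-simplices (22): (22 of them)
  2-simplices (13): (13 of them)

Hence C_0 ≅ Z^11, C_1 ≅ Z^22, C_2 ≅ Z^13.

Boundary ∂_1: C_1 → C_0 sends each edge [p,q] (with p < q) to q − p. For instance
  ∂[v_0,v_4] = [v_4] − [v_0].
As a 11×22 matrix over Z this has rank 9, with invariant factors (1,1,1,1,1,1,1,1,1).

∂_2: C_2 → C_1 sends each 2-simplex [p,q,r] to [q,r] − [p,r] + [p,q]. For instance
  ∂[v_0,v_4,v_9] = [v_4,v_9] − [v_0,v_9] + [v_0,v_4],
  ∂[v_4,v_8,v_9] = [v_8,v_9] − [v_4,v_9] + [v_4,v_8].
This gives a 22×13 integer matrix of rank 12; reducing to Smith normal form yields diagonal entries (1,1,1,1,1,1,1,1,1,1,1,1).

From H_k ≅ ker(∂_k) / im(∂_{k+1}) we obtain:

  H_0: rank C_0 − rank ∂_1 = 11 − 9 = 2, and the invariant factors of ∂_1 are all 1, so H_0 = Z^2.
  H_1: rank ker ∂_1 − rank ∂_2 = (22 − 9) − 12 = 1, and the invariant factors of ∂_2 are all 1, so H_1 = Z.
  H_2: rank ker ∂_2 − rank ∂_3 = (13 − 12) − 0 = 1, and there is no ∂_3, so H_2 = Z.

As a check, the Euler characteristic is 11 − 22 + 13 = 2, which agrees with 2 − 1 + 1 = 2.
(K is a triangulation of the disjoint union of the 2-sphere S^2 and the Möbius band.)

H_0 = Z^2,  H_1 = Z,  H_2 = Z.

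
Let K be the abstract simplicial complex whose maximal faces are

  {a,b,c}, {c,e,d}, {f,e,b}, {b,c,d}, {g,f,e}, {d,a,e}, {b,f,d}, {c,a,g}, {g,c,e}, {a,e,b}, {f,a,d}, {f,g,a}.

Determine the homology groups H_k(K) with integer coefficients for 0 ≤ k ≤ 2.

Order the vertices as a < b < c < d < e < f < g. Listing each simplex with vertices in this order, K has dimension 2 with simplices:

  0-simplices (7): a, b, c, d, e, f, g
  1-simplices (18): ab, ac, ad, ae, af, ag, bc, bd, be, bf, cd, ce, cg, de, df, ef, eg, fg
  2-simplices (12): abc, abe, acg, ade, adf, afg, bcd, bdf, bef, cde, ceg, efg

giving chain groups C_0 ≅ Z^7, C_1 ≅ Z^18, C_2 ≅ Z^12.

Boundary ∂_1: C_1 → C_0 sends each edge [p,q] (with p < q) to q − p. For instance
  ∂be = e − b.
The resulting 7×18 matrix has rank 6, and its Smith normal form has invariant factors (1,1,1,1,1,1).

∂_2: C_2 → C_1 sends each 2-simplex [p,q,r] to [q,r] − [p,r] + [p,q]. For instance
  ∂abe = be − ae + ab,
  ∂bcd = cd − bd + bc.
The resulting 18×12 matrix has rank 12, and its Smith normal form has invariant factors (1,1,1,1,1,1,1,1,1,1,1,2).

Now H_k = ker ∂_k / im ∂_{k+1}, so:

  H_0: rank C_0 − rank ∂_1 = 7 − 6 = 1, and the invariant factors of ∂_1 are all 1, so H_0 = Z.
  H_1: rank ker ∂_1 − rank ∂_2 = (18 − 6) − 12 = 0, and ∂_2 has invariant factor 2 > 1, so H_1 = Z/2Z.
  H_2: rank ker ∂_2 − rank ∂_3 = (12 − 12) − 0 = 0, and there is no ∂_3, so H_2 = 0.

As a check, the Euler characteristic is 7 − 18 + 12 = 1, which agrees with 1 − 0 + 0 = 1.

H_0 ≅ Z,  H_1 ≅ Z/2Z,  H_2 = 0.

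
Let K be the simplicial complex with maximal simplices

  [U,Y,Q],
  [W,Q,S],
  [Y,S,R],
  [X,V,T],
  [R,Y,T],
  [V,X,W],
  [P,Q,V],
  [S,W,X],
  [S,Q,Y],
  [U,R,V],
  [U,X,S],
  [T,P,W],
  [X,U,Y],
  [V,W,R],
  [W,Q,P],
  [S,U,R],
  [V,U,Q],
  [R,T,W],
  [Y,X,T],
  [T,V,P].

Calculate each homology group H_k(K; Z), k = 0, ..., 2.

Take the total order P < Q < R < S < T < U < V < W < X < Y on the vertex set. Then K (dimension 2) consists of the simplices:

  0-simplices (10): P, Q, R, S, T, U, V, W, X, Y
  1-simplices (30): PQ, PT, PV, PW, QS, QU, QV, QW, QY, RS, RT, RU, RV, RW, RY, SU, SW, SX, SY, TV, TW, TX, TY, UV, UX, UY, VW, VX, WX, XY
  2-simplices (20): PQV, PQW, PTV, PTW, QSW, QSY, QUV, QUY, RSU, RSY, RTW, RTY, RUV, RVW, SUX, SWX, TVX, TXY, UXY, VWX

so the chain groups are C_0 ≅ Z^10, C_1 ≅ Z^30, C_2 ≅ Z^20.

Boundary ∂_1: C_1 → C_0 sends each edge [p,q] (with p < q) to q − p. For instance
  ∂QW = W − Q.
The 10×30 boundary matrix has rank 9 and Smith normal form diag(1,1,1,1,1,1,1,1,1).

Boundary ∂_2: C_2 → C_1 sends each 2-simplex [p,q,r] to [q,r] − [p,r] + [p,q]. For instance
  ∂PTW = TW − PW + PT,
  ∂RTY = TY − RY + RT.
This gives a 30×20 integer matrix of rank 20; reducing to Smith normal form yields diagonal entries (1,1,1,1,1,1,1,1,1,1,1,1,1,1,1,1,1,1,1,2).

From H_k ≅ ker(∂_k) / im(∂_{k+1}) we obtain:

  H_0: rank C_0 − rank ∂_1 = 10 − 9 = 1, and the invariant factors of ∂_1 are all 1, so H_0 ≅ Z.
  H_1: rank ker ∂_1 − rank ∂_2 = (30 − 9) − 20 = 1, and ∂_2 has invariant factor 2 > 1, so H_1 ≅ Z × Z/2.
  H_2: rank ker ∂_2 − rank ∂_3 = (20 − 20) − 0 = 0, and there is no ∂_3, so H_2 ≅ 0.

As a check, the Euler characteristic is 10 − 30 + 20 = 0, which agrees with 1 − 1 + 0 = 0.
(K is a triangulation of the Klein bottle.)

H_0 = Z,  H_1 = Z × Z/2,  H_2 = 0.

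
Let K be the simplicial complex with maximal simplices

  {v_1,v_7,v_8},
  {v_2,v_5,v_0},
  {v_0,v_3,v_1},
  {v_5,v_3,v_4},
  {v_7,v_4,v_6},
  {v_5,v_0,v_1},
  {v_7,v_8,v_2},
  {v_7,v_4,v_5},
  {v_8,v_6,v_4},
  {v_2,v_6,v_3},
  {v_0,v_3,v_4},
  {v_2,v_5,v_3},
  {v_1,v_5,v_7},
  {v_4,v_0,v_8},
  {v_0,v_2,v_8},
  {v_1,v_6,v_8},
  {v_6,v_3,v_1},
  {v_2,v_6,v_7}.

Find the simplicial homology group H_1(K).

Fix the vertex order v_0 < v_1 < v_2 < v_3 < v_4 < v_5 < v_6 < v_7 < v_8 and write every simplex with vertices in increasing order. Then dim K = 2 and the simplices of K are:

  0-simplices (9): [v_0], [v_1], [v_2], [v_3], [v_4], [v_5], [v_6], [v_7], [v_8]
  1-simplices (27): (27 of them)
  2-simplices (18): (18 of them)

giving chain groups C_0 ≅ Z^9, C_1 ≅ Z^27, C_2 ≅ Z^18.

∂_1: C_1 → C_0 is given by ∂[p,q] = [q] − [p].
As a 9×27 matrix over Z this has rank 8, with invariant factors (1,1,1,1,1,1,1,1).

∂_2: C_2 → C_1 acts by ∂[p,q,r] = [q,r] − [p,r] + [p,q]. For instance
  ∂[v_0,v_2,v_5] = [v_2,v_5] − [v_0,v_5] + [v_0,v_2],
  ∂[v_1,v_7,v_8] = [v_7,v_8] − [v_1,v_8] + [v_1,v_7].
The 27×18 boundary matrix has rank 18 and Smith normal form diag(1,1,1,1,1,1,1,1,1,1,1,1,1,1,1,1,1,2).

Now H_k = ker ∂_k / im ∂_{k+1}, so:

  H_1: rank ker ∂_1 − rank ∂_2 = (27 − 8) − 18 = 1, and ∂_2 has invariant factor 2 > 1, so H_1 ≅ Z ⊕ Z/2.

H_1 = Z ⊕ Z/2.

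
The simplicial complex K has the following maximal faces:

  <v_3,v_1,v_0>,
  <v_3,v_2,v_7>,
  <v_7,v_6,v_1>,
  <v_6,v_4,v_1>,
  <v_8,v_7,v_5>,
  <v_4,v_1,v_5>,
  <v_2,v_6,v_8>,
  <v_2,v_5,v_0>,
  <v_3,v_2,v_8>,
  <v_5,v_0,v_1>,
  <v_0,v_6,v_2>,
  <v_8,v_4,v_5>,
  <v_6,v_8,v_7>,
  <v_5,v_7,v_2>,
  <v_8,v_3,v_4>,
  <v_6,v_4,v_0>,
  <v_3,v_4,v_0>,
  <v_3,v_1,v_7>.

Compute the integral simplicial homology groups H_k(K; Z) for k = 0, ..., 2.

We work with the vertex ordering v_0 < v_1 < v_2 < v_3 < v_4 < v_5 < v_6 < v_7 < v_8. The simplices of K, each written with vertices in increasing order, are:

  0-simplices (9): [v_0], [v_1], [v_2], [v_3], [v_4], [v_5], [v_6], [v_7], [v_8]
  1-simplices (27): (27 of them)
  2-simplices (18): (18 of them)

giving chain groups C_0 ≅ Z^9, C_1 ≅ Z^27, C_2 ≅ Z^18.

The boundary map ∂_1: C_1 → C_0 maps an edge to its endpoints' difference, ∂[p,q] = q − p. For instance
  ∂[v_2,v_5] = [v_5] − [v_2].
As a 9×27 matrix over Z this has rank 8, with invariant factors (1,1,1,1,1,1,1,1).

Boundary ∂_2: C_2 → C_1 sends each 2-simplex [p,q,r] to [q,r] − [p,r] + [p,q]. For instance
  ∂[v_0,v_1,v_3] = [v_1,v_3] − [v_0,v_3] + [v_0,v_1],
  ∂[v_1,v_4,v_6] = [v_4,v_6] − [v_1,v_6] + [v_1,v_4].
The resulting 27×18 matrix has rank 18, and its Smith normal form has invariant factors (1,1,1,1,1,1,1,1,1,1,1,1,1,1,1,1,1,2).

From H_k ≅ ker(∂_k) / im(∂_{k+1}) we obtain:

  H_0: rank C_0 − rank ∂_1 = 9 − 8 = 1, and the invariant factors of ∂_1 are all 1, so H_0 = Z.
  H_1: rank ker ∂_1 − rank ∂_2 = (27 − 8) − 18 = 1, and ∂_2 has invariant factor 2 > 1, so H_1 = Z ⊕ Z/2.
  H_2: rank ker ∂_2 − rank ∂_3 = (18 − 18) − 0 = 0, and there is no ∂_3, so H_2 = 0.

As a check, the Euler characteristic is 9 − 27 + 18 = 0, which agrees with 1 − 1 + 0 = 0.
(K is a triangulation of the Klein bottle.)

H_0 = Z,  H_1 = Z ⊕ Z/2,  H_2 = 0.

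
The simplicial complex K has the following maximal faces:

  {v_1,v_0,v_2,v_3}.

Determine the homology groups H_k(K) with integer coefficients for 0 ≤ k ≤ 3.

Order the vertices as v_0 < v_1 < v_2 < v_3. Listing each simplex with vertices in this order, K has dimension 3 with simplices:

  0-simplices (4): [v_0], [v_1], [v_2], [v_3]
  1-simplices (6): [v_0,v_1], [v_0,v_2], [v_0,v_3], [v_1,v_2], [v_1,v_3], [v_2,v_3]
  2-simplices (4): [v_0,v_1,v_2], [v_0,v_1,v_3], [v_0,v_2,v_3], [v_1,v_2,v_3]
  3-simplices (1): [v_0,v_1,v_2,v_3]

giving chain groups C_0 ≅ Z^4, C_1 ≅ Z^6, C_2 ≅ Z^4, C_3 ≅ Z^1.

∂_1: C_1 → C_0 maps an edge to its endpoints' difference, ∂[p,q] = q − p. For instance
  ∂[v_1,v_2] = [v_2] − [v_1].
This gives a 4×6 integer matrix of rank 3; reducing to Smith normal form yields diagonal entries (1,1,1).

The boundary map ∂_2: C_2 → C_1 maps a triangle to the signed sum of its edges. For instance
  ∂[v_1,v_2,v_3] = [v_2,v_3] − [v_1,v_3] + [v_1,v_2],
  ∂[v_0,v_1,v_3] = [v_1,v_3] − [v_0,v_3] + [v_0,v_1].
This gives a 6×4 integer matrix of rank 3; reducing to Smith normal form yields diagonal entries (1,1,1).

∂_3: C_3 → C_2 sends each 3-simplex σ to the alternating sum Σ_i (−1)^i (σ with its i-th vertex removed). For instance
  ∂[v_0,v_1,v_2,v_3] = [v_1,v_2,v_3] − [v_0,v_2,v_3] + [v_0,v_1,v_3] − [v_0,v_1,v_2].
This gives a 4×1 integer matrix of rank 1; reducing to Smith normal form yields diagonal entries (1).

From H_k ≅ ker(∂_k) / im(∂_{k+1}) we obtain:

  H_0: rank C_0 − rank ∂_1 = 4 − 3 = 1, and the invariant factors of ∂_1 are all 1, so H_0 = Z.
  H_1: rank ker ∂_1 − rank ∂_2 = (6 − 3) − 3 = 0, and the invariant factors of ∂_2 are all 1, so H_1 = 0.
  H_2: rank ker ∂_2 − rank ∂_3 = (4 − 3) − 1 = 0, and the invariant factors of ∂_3 are all 1, so H_2 = 0.
  H_3: rank ker ∂_3 − rank ∂_4 = (1 − 1) − 0 = 0, and there is no ∂_4, so H_3 = 0.

As a check, the Euler characteristic is 4 − 6 + 4 − 1 = 1, which agrees with 1 − 0 + 0 − 0 = 1.
(K is a triangulation of the 3-simplex.)

H_0 = Z,  H_1 = 0,  H_2 = 0,  H_3 = 0.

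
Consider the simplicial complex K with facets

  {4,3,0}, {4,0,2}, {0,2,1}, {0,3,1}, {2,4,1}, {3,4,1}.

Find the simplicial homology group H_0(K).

Fix the vertex order 0 < 1 < 2 < 3 < 4 and write every simplex with vertices in increasing order. Then dim K = 2 and the simplices of K are:

  0-simplices (5): [0], [1], [2], [3], [4]
  1-simplices (9): [0,1], [0,2], [0,3], [0,4], [1,2], [1,3], [1,4], [2,4], [3,4]
  2-simplices (6): [0,1,2], [0,1,3], [0,2,4], [0,3,4], [1,2,4], [1,3,4]

Hence C_0 ≅ Z^5, C_1 ≅ Z^9, C_2 ≅ Z^6.

The boundary map ∂_1: C_1 → C_0 maps an edge to its endpoints' difference, ∂[p,q] = q − p.
The resulting 5×9 matrix has rank 4, and its Smith normal form has invariant factors (1,1,1,1).

The boundary map ∂_2: C_2 → C_1 acts by ∂[p,q,r] = [q,r] − [p,r] + [p,q]. For instance
  ∂[1,3,4] = [3,4] − [1,4] + [1,3],
  ∂[0,1,2] = [1,2] − [0,2] + [0,1].
The resulting 9×6 matrix has rank 5, and its Smith normal form has invariant factors (1,1,1,1,1).

Now H_k = ker ∂_k / im ∂_{k+1}, so:

  H_0: rank C_0 − rank ∂_1 = 5 − 4 = 1, and the invariant factors of ∂_1 are all 1, so H_0 ≅ Z.

(K is a triangulation of the 2-sphere S^2.)

H_0 = Z.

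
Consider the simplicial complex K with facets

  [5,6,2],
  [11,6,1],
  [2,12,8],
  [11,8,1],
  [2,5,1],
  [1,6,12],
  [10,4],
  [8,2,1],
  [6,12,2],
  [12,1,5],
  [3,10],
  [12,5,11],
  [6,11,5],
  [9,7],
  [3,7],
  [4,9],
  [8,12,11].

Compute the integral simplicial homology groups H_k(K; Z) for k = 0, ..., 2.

H_0 ≅ Z^2,  H_1 ≅ Z ⊕ Z_2,  H_2 = 0.

Fix the vertex order 1 < 2 < 3 < 4 < 5 < 6 < 7 < 8 < 9 < 10 < 11 < 12 and write every simplex with vertices in increasing order. Then dim K = 2 and the simplices of K are:

  0-simplices (12): [1], [2], [3], [4], [5], [6], [7], [8], [9], [10], [11], [12]
  1-simplices (23): (23 of them)
  2-simplices (12): [1,2,5], [1,2,8], [1,5,12], [1,6,11], [1,6,12], [1,8,11], [2,5,6], [2,6,12], [2,8,12], [5,6,11], [5,11,12], [8,11,12]

so the chain groups are C_0 ≅ Z^12, C_1 ≅ Z^23, C_2 ≅ Z^12.

∂_1: C_1 → C_0 sends each edge [p,q] (with p < q) to q − p.
The resulting 12×23 matrix has rank 10, and its Smith normal form has invariant factors (1,1,1,1,1,1,1,1,1,1).

∂_2: C_2 → C_1 maps a triangle to the signed sum of its edges. For instance
  ∂[1,6,11] = [6,11] − [1,11] + [1,6],
  ∂[1,2,8] = [2,8] − [1,8] + [1,2].
The 23×12 boundary matrix has rank 12 and Smith normal form diag(1,1,1,1,1,1,1,1,1,1,1,2).

Computing H_k = (kernel of ∂_k) / (image of ∂_{k+1}):

  H_0: rank C_0 − rank ∂_1 = 12 − 10 = 2, and the invariant factors of ∂_1 are all 1, so H_0 ≅ Z^2.
  H_1: rank ker ∂_1 − rank ∂_2 = (23 − 10) − 12 = 1, and ∂_2 has invariant factor 2 > 1, so H_1 ≅ Z ⊕ Z_2.
  H_2: rank ker ∂_2 − rank ∂_3 = (12 − 12) − 0 = 0, and there is no ∂_3, so H_2 ≅ 0.

(K is a triangulation of the disjoint union of the circle S^1 and the real projective plane RP^2.)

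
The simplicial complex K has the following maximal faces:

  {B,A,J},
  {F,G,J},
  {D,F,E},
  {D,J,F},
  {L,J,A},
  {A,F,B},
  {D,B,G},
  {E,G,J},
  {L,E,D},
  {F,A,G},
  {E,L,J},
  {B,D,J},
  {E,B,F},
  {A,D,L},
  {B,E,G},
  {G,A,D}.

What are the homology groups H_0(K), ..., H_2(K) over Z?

H_0 = Z,  H_1 = Z^2,  H_2 = Z.

Fix the vertex order A < B < D < E < F < G < J < L and write every simplex with vertices in increasing order. Then dim K = 2 and the simplices of K are:

  0-simplices (8): A, B, D, E, F, G, J, L
  1-simplices (24): AB, AD, AF, AG, AJ, AL, BD, BE, BF, BG, BJ, DE, DF, DG, DJ, DL, EF, EG, EJ, EL, FG, FJ, GJ, JL
  2-simplices (16): ABF, ABJ, ADG, ADL, AFG, AJL, BDG, BDJ, BEF, BEG, DEF, DEL, DFJ, EGJ, EJL, FGJ

giving chain groups C_0 ≅ Z^8, C_1 ≅ Z^24, C_2 ≅ Z^16.

Boundary ∂_1: C_1 → C_0 maps an edge to its endpoints' difference, ∂[p,q] = q − p.
This gives a 8×24 integer matrix of rank 7; reducing to Smith normal form yields diagonal entries (1,1,1,1,1,1,1).

∂_2: C_2 → C_1 sends each 2-simplex [p,q,r] to [q,r] − [p,r] + [p,q]. For instance
  ∂AFG = FG − AG + AF,
  ∂DFJ = FJ − DJ + DF.
As a 24×16 matrix over Z this has rank 15, with invariant factors (1,1,1,1,1,1,1,1,1,1,1,1,1,1,1).

Reading off H_k = ker ∂_k / im ∂_{k+1}:

  H_0: rank C_0 − rank ∂_1 = 8 − 7 = 1, and the invariant factors of ∂_1 are all 1, so H_0 = Z.
  H_1: rank ker ∂_1 − rank ∂_2 = (24 − 7) − 15 = 2, and the invariant factors of ∂_2 are all 1, so H_1 = Z^2.
  H_2: rank ker ∂_2 − rank ∂_3 = (16 − 15) − 0 = 1, and there is no ∂_3, so H_2 = Z.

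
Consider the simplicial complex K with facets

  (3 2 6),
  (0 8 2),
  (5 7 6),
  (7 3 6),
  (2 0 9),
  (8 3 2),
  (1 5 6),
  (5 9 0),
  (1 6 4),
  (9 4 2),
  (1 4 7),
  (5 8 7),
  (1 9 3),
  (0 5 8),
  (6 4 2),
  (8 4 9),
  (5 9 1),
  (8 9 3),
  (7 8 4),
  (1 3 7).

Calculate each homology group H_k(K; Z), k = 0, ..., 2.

H_0 ≅ Z,  H_1 ≅ Z ⊕ Z/2,  H_2 = 0.

Fix the vertex order 0 < 1 < 2 < 3 < 4 < 5 < 6 < 7 < 8 < 9 and write every simplex with vertices in increasing order. Then dim K = 2 and the simplices of K are:

  0-simplices (10): [0], [1], [2], [3], [4], [5], [6], [7], [8], [9]
  1-simplices (30): (30 of them)
  2-simplices (20): (20 of them)

giving chain groups C_0 ≅ Z^10, C_1 ≅ Z^30, C_2 ≅ Z^20.

Boundary ∂_1: C_1 → C_0 sends each edge [p,q] (with p < q) to q − p.
The resulting 10×30 matrix has rank 9, and its Smith normal form has invariant factors (1,1,1,1,1,1,1,1,1).

The boundary map ∂_2: C_2 → C_1 acts by ∂[p,q,r] = [q,r] − [p,r] + [p,q]. For instance
  ∂[2,4,6] = [4,6] − [2,6] + [2,4],
  ∂[5,6,7] = [6,7] − [5,7] + [5,6].
The 30×20 boundary matrix has rank 20 and Smith normal form diag(1,1,1,1,1,1,1,1,1,1,1,1,1,1,1,1,1,1,1,2).

Reading off H_k = ker ∂_k / im ∂_{k+1}:

  H_0: rank C_0 − rank ∂_1 = 10 − 9 = 1, and the invariant factors of ∂_1 are all 1, so H_0 = Z.
  H_1: rank ker ∂_1 − rank ∂_2 = (30 − 9) − 20 = 1, and ∂_2 has invariant factor 2 > 1, so H_1 = Z ⊕ Z/2.
  H_2: rank ker ∂_2 − rank ∂_3 = (20 − 20) − 0 = 0, and there is no ∂_3, so H_2 = 0.

As a check, the Euler characteristic is 10 − 30 + 20 = 0, which agrees with 1 − 1 + 0 = 0.
(K is a triangulation of the Klein bottle.)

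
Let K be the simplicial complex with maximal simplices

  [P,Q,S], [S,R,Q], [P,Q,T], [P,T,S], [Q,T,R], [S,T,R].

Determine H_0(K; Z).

Take the total order P < Q < R < S < T on the vertex set. Then K (dimension 2) consists of the simplices:

  0-simplices (5): P, Q, R, S, T
  1-simplices (9): PQ, PS, PT, QR, QS, QT, RS, RT, ST
  2-simplices (6): PQS, PQT, PST, QRS, QRT, RST

giving chain groups C_0 ≅ Z^5, C_1 ≅ Z^9, C_2 ≅ Z^6.

Boundary ∂_1: C_1 → C_0 sends each edge [p,q] (with p < q) to q − p. For instance
  ∂QR = R − Q.
As a 5×9 matrix over Z this has rank 4, with invariant factors (1,1,1,1).

Boundary ∂_2: C_2 → C_1 acts by ∂[p,q,r] = [q,r] − [p,r] + [p,q]. For instance
  ∂PQS = QS − PS + PQ,
  ∂PST = ST − PT + PS.
The 9×6 boundary matrix has rank 5 and Smith normal form diag(1,1,1,1,1).

Now H_k = ker ∂_k / im ∂_{k+1}, so:

  H_0: rank C_0 − rank ∂_1 = 5 − 4 = 1, and the invariant factors of ∂_1 are all 1, so H_0 ≅ Z.

(K is a triangulation of the 2-sphere S^2.)

H_0 = Z.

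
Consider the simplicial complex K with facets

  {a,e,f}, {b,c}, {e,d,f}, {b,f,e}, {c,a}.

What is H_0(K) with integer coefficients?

H_0 = Z.

Order the vertices as a < b < c < d < e < f. Listing each simplex with vertices in this order, K has dimension 2 with simplices:

  0-simplices (6): a, b, c, d, e, f
  1-simplices (9): ac, ae, af, bc, be, bf, de, df, ef
  2-simplices (3): aef, bef, def

Hence C_0 ≅ Z^6, C_1 ≅ Z^9, C_2 ≅ Z^3.

∂_1: C_1 → C_0 maps an edge to its endpoints' difference, ∂[p,q] = q − p. For instance
  ∂ae = e − a.
The 6×9 boundary matrix has rank 5 and Smith normal form diag(1,1,1,1,1).

Boundary ∂_2: C_2 → C_1 sends each 2-simplex [p,q,r] to [q,r] − [p,r] + [p,q]. For instance
  ∂aef = ef − af + ae,
  ∂def = ef − df + de.
The 9×3 boundary matrix has rank 3 and Smith normal form diag(1,1,1).

From H_k ≅ ker(∂_k) / im(∂_{k+1}) we obtain:

  H_0: rank C_0 − rank ∂_1 = 6 − 5 = 1, and the invariant factors of ∂_1 are all 1, so H_0 ≅ Z.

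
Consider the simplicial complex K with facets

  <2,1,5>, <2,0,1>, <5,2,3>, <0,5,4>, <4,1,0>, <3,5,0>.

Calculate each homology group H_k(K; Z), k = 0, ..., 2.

Order the vertices as 0 < 1 < 2 < 3 < 4 < 5. Listing each simplex with vertices in this order, K has dimension 2 with simplices:

  0-simplices (6): [0], [1], [2], [3], [4], [5]
  1-simplices (12): [0,1], [0,2], [0,3], [0,4], [0,5], [1,2], [1,4], [1,5], [2,3], [2,5], [3,5], [4,5]
  2-simplices (6): [0,1,2], [0,1,4], [0,3,5], [0,4,5], [1,2,5], [2,3,5]

so the chain groups are C_0 ≅ Z^6, C_1 ≅ Z^12, C_2 ≅ Z^6.

The boundary map ∂_1: C_1 → C_0 is given by ∂[p,q] = [q] − [p]. For instance
  ∂[0,3] = [3] − [0].
As a 6×12 matrix over Z this has rank 5, with invariant factors (1,1,1,1,1).

The boundary map ∂_2: C_2 → C_1 sends each 2-simplex [p,q,r] to [q,r] − [p,r] + [p,q]. For instance
  ∂[1,2,5] = [2,5] − [1,5] + [1,2],
  ∂[0,3,5] = [3,5] − [0,5] + [0,3].
As a 12×6 matrix over Z this has rank 6, with invariant factors (1,1,1,1,1,1).

Computing H_k = (kernel of ∂_k) / (image of ∂_{k+1}):

  H_0: rank C_0 − rank ∂_1 = 6 − 5 = 1, and the invariant factors of ∂_1 are all 1, so H_0 ≅ Z.
  H_1: rank ker ∂_1 − rank ∂_2 = (12 − 5) − 6 = 1, and the invariant factors of ∂_2 are all 1, so H_1 ≅ Z.
  H_2: rank ker ∂_2 − rank ∂_3 = (6 − 6) − 0 = 0, and there is no ∂_3, so H_2 ≅ 0.

H_0 = Z,  H_1 = Z,  H_2 = 0.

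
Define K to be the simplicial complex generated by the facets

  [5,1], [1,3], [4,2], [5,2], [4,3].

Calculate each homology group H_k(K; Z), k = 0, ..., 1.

Order the vertices as 1 < 2 < 3 < 4 < 5. Listing each simplex with vertices in this order, K has dimension 1 with simplices:

  0-simplices (5): [1], [2], [3], [4], [5]
  1-simplices (5): [1,3], [1,5], [2,4], [2,5], [3,4]

Hence C_0 ≅ Z^5, C_1 ≅ Z^5.

∂_1: C_1 → C_0 sends each edge [p,q] (with p < q) to q − p. For instance
  ∂[3,4] = [4] − [3].
As a 5×5 matrix over Z this has rank 4, with invariant factors (1,1,1,1).

From H_k ≅ ker(∂_k) / im(∂_{k+1}) we obtain:

  H_0: rank C_0 − rank ∂_1 = 5 − 4 = 1, and the invariant factors of ∂_1 are all 1, so H_0 = Z.
  H_1: rank ker ∂_1 − rank ∂_2 = (5 − 4) − 0 = 1, and there is no ∂_2, so H_1 = Z.

As a check, the Euler characteristic is 5 − 5 = 0, which agrees with 1 − 1 = 0.

H_0 = Z,  H_1 = Z.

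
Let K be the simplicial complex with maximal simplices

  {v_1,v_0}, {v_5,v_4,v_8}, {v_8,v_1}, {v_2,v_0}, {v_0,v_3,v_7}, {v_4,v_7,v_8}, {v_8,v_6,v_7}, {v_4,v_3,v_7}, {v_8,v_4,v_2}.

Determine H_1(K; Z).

H_1 ≅ Z^2.

K has 9 vertices, 16 edges, 6 triangles.
rank ∂_1 = 8, rank ∂_2 = 6 ⇒ b_1 = 16 − 8 − 6 = 2; all invariant factors of ∂_2 are 1 so no torsion. So H_1 = Z^2.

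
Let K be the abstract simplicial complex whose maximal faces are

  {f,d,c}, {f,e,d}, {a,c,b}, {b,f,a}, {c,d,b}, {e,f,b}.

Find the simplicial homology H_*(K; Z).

H_0 ≅ Z,  H_1 ≅ Z,  H_2 = 0.

K has 6 vertices, 12 edges, 6 triangles.
rank ∂_0 = 0, rank ∂_1 = 5 ⇒ b_0 = 6 − 0 − 5 = 1; all invariant factors of ∂_1 are 1 so no torsion. So H_0 = Z.
rank ∂_1 = 5, rank ∂_2 = 6 ⇒ b_1 = 12 − 5 − 6 = 1; all invariant factors of ∂_2 are 1 so no torsion. So H_1 = Z.
rank ∂_2 = 6, rank ∂_3 = 0 ⇒ b_2 = 6 − 6 − 0 = 0. So H_2 = 0.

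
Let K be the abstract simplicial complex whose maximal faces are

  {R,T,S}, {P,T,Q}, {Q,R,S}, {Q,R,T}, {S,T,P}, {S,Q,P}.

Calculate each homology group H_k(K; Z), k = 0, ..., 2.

H_0 = Z,  H_1 = 0,  H_2 = Z.

Fix the vertex order P < Q < R < S < T and write every simplex with vertices in increasing order. Then dim K = 2 and the simplices of K are:

  0-simplices (5): P, Q, R, S, T
  1-simplices (9): PQ, PS, PT, QR, QS, QT, RS, RT, ST
  2-simplices (6): PQS, PQT, PST, QRS, QRT, RST

Hence C_0 ≅ Z^5, C_1 ≅ Z^9, C_2 ≅ Z^6.

∂_1: C_1 → C_0 maps an edge to its endpoints' difference, ∂[p,q] = q − p. For instance
  ∂RT = T − R.
As a 5×9 matrix over Z this has rank 4, with invariant factors (1,1,1,1).

The boundary map ∂_2: C_2 → C_1 maps a triangle to the signed sum of its edges. For instance
  ∂QRT = RT − QT + QR,
  ∂PST = ST − PT + PS.
The resulting 9×6 matrix has rank 5, and its Smith normal form has invariant factors (1,1,1,1,1).

Reading off H_k = ker ∂_k / im ∂_{k+1}:

  H_0: rank C_0 − rank ∂_1 = 5 − 4 = 1, and the invariant factors of ∂_1 are all 1, so H_0 = Z.
  H_1: rank ker ∂_1 − rank ∂_2 = (9 − 4) − 5 = 0, and the invariant factors of ∂_2 are all 1, so H_1 = 0.
  H_2: rank ker ∂_2 − rank ∂_3 = (6 − 5) − 0 = 1, and there is no ∂_3, so H_2 = Z.

As a check, the Euler characteristic is 5 − 9 + 6 = 2, which agrees with 1 − 0 + 1 = 2.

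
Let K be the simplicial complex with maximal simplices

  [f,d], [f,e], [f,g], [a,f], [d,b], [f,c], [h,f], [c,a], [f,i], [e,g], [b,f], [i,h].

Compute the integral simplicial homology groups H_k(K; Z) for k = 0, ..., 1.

Take the total order a < b < c < d < e < f < g < h < i on the vertex set. Then K (dimension 1) consists of the simplices:

  0-simplices (9): a, b, c, d, e, f, g, h, i
  1-simplices (12): ac, af, bd, bf, cf, df, ef, eg, fg, fh, fi, hi

giving chain groups C_0 ≅ Z^9, C_1 ≅ Z^12.

The boundary map ∂_1: C_1 → C_0 sends each edge [p,q] (with p < q) to q − p. For instance
  ∂eg = g − e.
The resulting 9×12 matrix has rank 8, and its Smith normal form has invariant factors (1,1,1,1,1,1,1,1).

Computing H_k = (kernel of ∂_k) / (image of ∂_{k+1}):

  H_0: rank C_0 − rank ∂_1 = 9 − 8 = 1, and the invariant factors of ∂_1 are all 1, so H_0 ≅ Z.
  H_1: rank ker ∂_1 − rank ∂_2 = (12 − 8) − 0 = 4, and there is no ∂_2, so H_1 ≅ Z^4.

As a check, the Euler characteristic is 9 − 12 = -3, which agrees with 1 − 4 = -3.

H_0 = Z,  H_1 = Z^4.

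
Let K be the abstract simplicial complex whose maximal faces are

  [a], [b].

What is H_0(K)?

H_0 = Z^2.

Take the total order a < b on the vertex set. Then K (dimension 0) consists of the simplices:

  0-simplices (2): a, b

giving chain groups C_0 ≅ Z^2.

Now H_k = ker ∂_k / im ∂_{k+1}, so:

  H_0: rank C_0 − rank ∂_1 = 2 − 0 = 2, and there is no ∂_1, so H_0 = Z^2.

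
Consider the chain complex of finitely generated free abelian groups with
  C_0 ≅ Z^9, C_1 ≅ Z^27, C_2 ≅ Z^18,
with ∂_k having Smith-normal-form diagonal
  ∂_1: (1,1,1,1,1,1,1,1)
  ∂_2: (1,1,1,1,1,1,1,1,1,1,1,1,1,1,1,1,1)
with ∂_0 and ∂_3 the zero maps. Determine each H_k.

H_0 = Z,  H_1 = Z^2,  H_2 = Z.

H_0: b_0 = 9 − 0 − 8 = 1; torsion from ∂_1 factors > 1: none. So H_0 = Z.
H_1: b_1 = 27 − 8 − 17 = 2; torsion from ∂_2 factors > 1: none. So H_1 = Z^2.
H_2: b_2 = 18 − 17 − 0 = 1; torsion from ∂_3 factors > 1: none. So H_2 = Z.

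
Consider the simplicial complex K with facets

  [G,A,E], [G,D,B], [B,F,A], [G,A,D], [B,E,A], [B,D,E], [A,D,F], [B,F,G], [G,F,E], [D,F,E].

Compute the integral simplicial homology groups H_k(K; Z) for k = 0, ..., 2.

Order the vertices as A < B < D < E < F < G. Listing each simplex with vertices in this order, K has dimension 2 with simplices:

  0-simplices (6): A, B, D, E, F, G
  1-simplices (15): AB, AD, AE, AF, AG, BD, BE, BF, BG, DE, DF, DG, EF, EG, FG
  2-simplices (10): ABE, ABF, ADF, ADG, AEG, BDE, BDG, BFG, DEF, EFG

Hence C_0 ≅ Z^6, C_1 ≅ Z^15, C_2 ≅ Z^10.

Boundary ∂_1: C_1 → C_0 maps an edge to its endpoints' difference, ∂[p,q] = q − p. For instance
  ∂BG = G − B.
This gives a 6×15 integer matrix of rank 5; reducing to Smith normal form yields diagonal entries (1,1,1,1,1).

∂_2: C_2 → C_1 maps a triangle to the signed sum of its edges. For instance
  ∂ADF = DF − AF + AD,
  ∂BDG = DG − BG + BD.
As a 15×10 matrix over Z this has rank 10, with invariant factors (1,1,1,1,1,1,1,1,1,2).

Reading off H_k = ker ∂_k / im ∂_{k+1}:

  H_0: rank C_0 − rank ∂_1 = 6 − 5 = 1, and the invariant factors of ∂_1 are all 1, so H_0 ≅ Z.
  H_1: rank ker ∂_1 − rank ∂_2 = (15 − 5) − 10 = 0, and ∂_2 has invariant factor 2 > 1, so H_1 ≅ Z/2.
  H_2: rank ker ∂_2 − rank ∂_3 = (10 − 10) − 0 = 0, and there is no ∂_3, so H_2 ≅ 0.

(K is a triangulation of the real projective plane RP^2.)

H_0 ≅ Z,  H_1 ≅ Z/2,  H_2 = 0.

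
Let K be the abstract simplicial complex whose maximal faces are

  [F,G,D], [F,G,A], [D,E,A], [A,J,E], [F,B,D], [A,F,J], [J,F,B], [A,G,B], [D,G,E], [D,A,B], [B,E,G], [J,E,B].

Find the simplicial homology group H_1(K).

Take the total order A < B < D < E < F < G < J on the vertex set. Then K (dimension 2) consists of the simplices:

  0-simplices (7): A, B, D, E, F, G, J
  1-simplices (18): AB, AD, AE, AF, AG, AJ, BD, BE, BF, BG, BJ, DE, DF, DG, EG, EJ, FG, FJ
  2-simplices (12): ABD, ABG, ADE, AEJ, AFG, AFJ, BDF, BEG, BEJ, BFJ, DEG, DFG

Hence C_0 ≅ Z^7, C_1 ≅ Z^18, C_2 ≅ Z^12.

∂_1: C_1 → C_0 maps an edge to its endpoints' difference, ∂[p,q] = q − p. For instance
  ∂AF = F − A.
The resulting 7×18 matrix has rank 6, and its Smith normal form has invariant factors (1,1,1,1,1,1).

The boundary map ∂_2: C_2 → C_1 acts by ∂[p,q,r] = [q,r] − [p,r] + [p,q]. For instance
  ∂BEJ = EJ − BJ + BE,
  ∂BEG = EG − BG + BE.
As a 18×12 matrix over Z this has rank 12, with invariant factors (1,1,1,1,1,1,1,1,1,1,1,2).

Computing H_k = (kernel of ∂_k) / (image of ∂_{k+1}):

  H_1: rank ker ∂_1 − rank ∂_2 = (18 − 6) − 12 = 0, and ∂_2 has invariant factor 2 > 1, so H_1 = Z/2.

H_1 = Z/2.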